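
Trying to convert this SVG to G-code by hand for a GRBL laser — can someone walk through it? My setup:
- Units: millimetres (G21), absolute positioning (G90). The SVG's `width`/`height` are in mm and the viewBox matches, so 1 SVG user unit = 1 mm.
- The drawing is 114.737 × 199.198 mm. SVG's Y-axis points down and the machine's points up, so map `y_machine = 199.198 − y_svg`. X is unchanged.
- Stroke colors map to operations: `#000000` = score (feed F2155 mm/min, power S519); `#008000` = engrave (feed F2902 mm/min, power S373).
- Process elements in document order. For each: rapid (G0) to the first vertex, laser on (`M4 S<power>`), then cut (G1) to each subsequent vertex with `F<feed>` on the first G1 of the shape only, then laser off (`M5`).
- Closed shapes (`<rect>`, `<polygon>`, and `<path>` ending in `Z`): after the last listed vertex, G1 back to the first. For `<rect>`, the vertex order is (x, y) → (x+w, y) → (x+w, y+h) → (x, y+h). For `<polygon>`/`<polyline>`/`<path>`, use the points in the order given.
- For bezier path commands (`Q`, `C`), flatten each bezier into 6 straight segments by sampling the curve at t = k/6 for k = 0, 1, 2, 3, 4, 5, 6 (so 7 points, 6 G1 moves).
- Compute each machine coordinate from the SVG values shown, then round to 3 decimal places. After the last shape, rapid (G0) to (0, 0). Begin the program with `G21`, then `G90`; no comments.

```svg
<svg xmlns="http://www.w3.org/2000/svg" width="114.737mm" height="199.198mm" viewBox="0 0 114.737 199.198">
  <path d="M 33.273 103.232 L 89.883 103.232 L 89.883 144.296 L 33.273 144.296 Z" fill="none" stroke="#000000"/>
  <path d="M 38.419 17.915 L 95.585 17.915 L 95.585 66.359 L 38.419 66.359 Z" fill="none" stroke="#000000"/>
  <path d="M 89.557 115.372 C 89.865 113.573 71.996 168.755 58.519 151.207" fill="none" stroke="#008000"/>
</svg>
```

G21
G90
G0 X33.273 Y95.966
M4 S519
G1 X89.883 Y95.966 F2155
G1 X89.883 Y54.902
G1 X33.273 Y54.902
G1 X33.273 Y95.966
M5
G0 X38.419 Y181.283
M4 S519
G1 X95.585 Y181.283 F2155
G1 X95.585 Y132.839
G1 X38.419 Y132.839
G1 X38.419 Y181.283
M5
G0 X89.557 Y83.826
M4 S373
G1 X88.301 Y80.578 F2902
G1 X84.642 Y71.435
G1 X79.207 Y60.003
G1 X72.624 Y49.882
G1 X65.519 Y44.677
G1 X58.519 Y47.991
M5
G0 X0.000 Y0.000

Since the viewBox matches the mm dimensions, user units are millimetres directly. The only transform is the Y-flip y_m = 199.198 − y_svg.

Shape 1 is a rectangle drawn with `<path>`. Its stroke #000000 means score at S519, F2155. After flipping Y the toolpath is (33.273,95.966) → (89.883,95.966) → (89.883,54.902) → (33.273,54.902) → (33.273,95.966), returning to the start.

Shape 2 is a rectangle drawn with `<path>`. Its stroke #000000 means score at S519, F2155. After flipping Y the toolpath is (38.419,181.283) → (95.585,181.283) → (95.585,132.839) → (38.419,132.839) → (38.419,181.283), returning to the start.

Shape 3 is a cubic bezier drawn with `<path>`. Its stroke #008000 means engrave at S373, F2902. After flipping Y the toolpath is (89.557,83.826) → (88.301,80.578) → (84.642,71.435) → (79.207,60.003) → (72.624,49.882) → (65.519,44.677) → (58.519,47.991).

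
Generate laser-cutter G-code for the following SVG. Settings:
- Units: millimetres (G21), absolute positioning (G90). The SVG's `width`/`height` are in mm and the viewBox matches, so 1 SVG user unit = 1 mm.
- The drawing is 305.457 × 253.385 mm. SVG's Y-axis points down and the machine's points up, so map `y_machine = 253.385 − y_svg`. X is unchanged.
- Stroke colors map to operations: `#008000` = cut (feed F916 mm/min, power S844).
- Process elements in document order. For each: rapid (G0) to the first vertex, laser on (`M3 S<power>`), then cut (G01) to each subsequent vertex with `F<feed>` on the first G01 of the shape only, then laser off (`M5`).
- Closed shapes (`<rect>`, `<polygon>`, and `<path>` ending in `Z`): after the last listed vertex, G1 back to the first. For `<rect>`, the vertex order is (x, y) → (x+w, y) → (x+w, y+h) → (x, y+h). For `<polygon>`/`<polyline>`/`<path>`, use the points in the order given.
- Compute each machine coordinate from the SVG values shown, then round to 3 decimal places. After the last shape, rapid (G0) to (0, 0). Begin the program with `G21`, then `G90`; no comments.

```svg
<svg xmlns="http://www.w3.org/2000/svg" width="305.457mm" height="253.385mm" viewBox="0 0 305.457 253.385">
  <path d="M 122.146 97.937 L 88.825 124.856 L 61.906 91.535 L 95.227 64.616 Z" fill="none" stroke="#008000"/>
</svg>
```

viewBox `0 0 305.457 253.385` with mm width/height → 1 unit = 1 mm. Flip: y_m = 253.385 − y_svg.

**Shape 1** — `<path>` regular polygon, stroke `#008000` → cut (S844, F916). Machine vertices: (122.146,155.448) → (88.825,128.529) → (61.906,161.850) → (95.227,188.769) → (122.146,155.448). Closed: final G1 returns to the first vertex.

G21
G90
G0 X122.146 Y155.448
M3 S844
G01 X88.825 Y128.529 F916
G01 X61.906 Y161.850
G01 X95.227 Y188.769
G01 X122.146 Y155.448
M5
G0 X0.000 Y0.000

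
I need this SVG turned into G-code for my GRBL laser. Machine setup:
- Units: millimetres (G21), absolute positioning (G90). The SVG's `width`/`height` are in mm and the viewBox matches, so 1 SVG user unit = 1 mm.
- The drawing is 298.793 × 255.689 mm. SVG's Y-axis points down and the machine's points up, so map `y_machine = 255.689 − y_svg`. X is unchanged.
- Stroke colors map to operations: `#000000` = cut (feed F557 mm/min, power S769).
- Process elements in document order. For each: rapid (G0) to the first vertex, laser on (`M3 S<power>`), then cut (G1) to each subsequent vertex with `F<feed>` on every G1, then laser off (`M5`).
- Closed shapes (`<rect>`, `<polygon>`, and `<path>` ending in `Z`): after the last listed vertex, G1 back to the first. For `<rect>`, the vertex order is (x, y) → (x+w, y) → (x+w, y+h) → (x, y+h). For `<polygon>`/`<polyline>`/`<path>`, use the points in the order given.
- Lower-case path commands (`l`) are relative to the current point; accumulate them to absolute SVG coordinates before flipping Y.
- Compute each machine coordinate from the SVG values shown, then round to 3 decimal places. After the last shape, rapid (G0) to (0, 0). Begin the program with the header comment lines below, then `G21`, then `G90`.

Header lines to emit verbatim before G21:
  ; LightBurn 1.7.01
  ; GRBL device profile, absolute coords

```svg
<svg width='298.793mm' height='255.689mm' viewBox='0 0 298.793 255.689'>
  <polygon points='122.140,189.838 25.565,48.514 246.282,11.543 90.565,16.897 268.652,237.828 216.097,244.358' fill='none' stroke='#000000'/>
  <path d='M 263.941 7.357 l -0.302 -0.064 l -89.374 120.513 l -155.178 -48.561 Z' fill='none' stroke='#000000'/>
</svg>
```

; LightBurn 1.7.01
; GRBL device profile, absolute coords
G21
G90
G0 X122.140 Y65.851
M3 S769
G1 X25.565 Y207.175 F557
G1 X246.282 Y244.146 F557
G1 X90.565 Y238.792 F557
G1 X268.652 Y17.861 F557
G1 X216.097 Y11.331 F557
G1 X122.140 Y65.851 F557
M5
G0 X263.941 Y248.332
M3 S769
G1 X263.639 Y248.396 F557
G1 X174.265 Y127.883 F557
G1 X19.087 Y176.444 F557
G1 X263.941 Y248.332 F557
M5
G0 X0.000 Y0.000

viewBox `0 0 298.793 255.689` with mm width/height → 1 unit = 1 mm. Flip: y_m = 255.689 − y_svg.

**Shape 1** — `<polygon>` closed polygon, stroke `#000000` → cut (S769, F557). Machine vertices: (122.140,65.851) → (25.565,207.175) → (246.282,244.146) → (90.565,238.792) → (268.652,17.861) → (216.097,11.331) → (122.140,65.851). Closed: final G1 returns to the first vertex.

**Shape 2** — `<path>` closed polygon, stroke `#000000` → cut (S769, F557). Machine vertices: (263.941,248.332) → (263.639,248.396) → (174.265,127.883) → (19.087,176.444) → (263.941,248.332). Closed: final G1 returns to the first vertex.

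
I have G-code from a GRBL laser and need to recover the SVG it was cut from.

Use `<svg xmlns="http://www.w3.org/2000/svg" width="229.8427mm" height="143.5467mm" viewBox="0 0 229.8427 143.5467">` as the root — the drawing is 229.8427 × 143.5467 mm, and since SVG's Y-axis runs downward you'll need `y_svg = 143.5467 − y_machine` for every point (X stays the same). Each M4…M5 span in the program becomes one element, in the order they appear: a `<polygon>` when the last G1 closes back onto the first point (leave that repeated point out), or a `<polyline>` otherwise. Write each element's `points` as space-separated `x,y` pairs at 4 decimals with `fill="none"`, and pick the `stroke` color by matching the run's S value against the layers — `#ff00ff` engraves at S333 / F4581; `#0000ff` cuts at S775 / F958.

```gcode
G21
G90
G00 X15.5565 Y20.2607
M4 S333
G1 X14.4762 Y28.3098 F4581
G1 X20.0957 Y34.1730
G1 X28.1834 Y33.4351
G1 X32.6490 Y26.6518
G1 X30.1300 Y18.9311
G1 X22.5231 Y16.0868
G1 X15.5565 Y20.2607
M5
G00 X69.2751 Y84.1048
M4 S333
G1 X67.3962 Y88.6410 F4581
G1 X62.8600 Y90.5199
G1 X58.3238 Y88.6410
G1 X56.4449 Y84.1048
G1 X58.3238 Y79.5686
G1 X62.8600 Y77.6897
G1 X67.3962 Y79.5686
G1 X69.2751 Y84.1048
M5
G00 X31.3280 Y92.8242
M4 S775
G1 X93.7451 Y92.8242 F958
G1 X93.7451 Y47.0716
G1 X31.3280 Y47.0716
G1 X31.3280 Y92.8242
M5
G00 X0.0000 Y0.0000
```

<svg xmlns="http://www.w3.org/2000/svg" width="229.8427mm" height="143.5467mm" viewBox="0 0 229.8427 143.5467">
  <polygon points="15.5565,123.2860 14.4762,115.2369 20.0957,109.3737 28.1834,110.1116 32.6490,116.8949 30.1300,124.6156 22.5231,127.4599" fill="none" stroke="#ff00ff"/>
  <polygon points="69.2751,59.4419 67.3962,54.9057 62.8600,53.0268 58.3238,54.9057 56.4449,59.4419 58.3238,63.9781 62.8600,65.8570 67.3962,63.9781" fill="none" stroke="#ff00ff"/>
  <polygon points="31.3280,50.7225 93.7451,50.7225 93.7451,96.4751 31.3280,96.4751" fill="none" stroke="#0000ff"/>
</svg>

Machine Y-up, SVG Y-down with viewBox height 143.5467, so y_svg = 143.5467 − y_machine; X carries over.

Run 1: the run's S333 means `#ff00ff` (engrave). The run returns to its start, so emit a `<polygon>` with points (Y-flipped): 15.5565,123.2860 14.4762,115.2369 20.0957,109.3737 28.1834,110.1116 32.6490,116.8949 30.1300,124.6156 22.5231,127.4599.

Run 2: S333 ⇒ engrave layer `#ff00ff`. The run returns to its start, so emit a `<polygon>` with points (Y-flipped): 69.2751,59.4419 67.3962,54.9057 62.8600,53.0268 58.3238,54.9057 56.4449,59.4419 58.3238,63.9781 62.8600,65.8570 67.3962,63.9781.

Run 3: the run's S775 means `#0000ff` (cut). The run returns to its start, so emit a `<polygon>` with points (Y-flipped): 31.3280,50.7225 93.7451,50.7225 93.7451,96.4751 31.3280,96.4751.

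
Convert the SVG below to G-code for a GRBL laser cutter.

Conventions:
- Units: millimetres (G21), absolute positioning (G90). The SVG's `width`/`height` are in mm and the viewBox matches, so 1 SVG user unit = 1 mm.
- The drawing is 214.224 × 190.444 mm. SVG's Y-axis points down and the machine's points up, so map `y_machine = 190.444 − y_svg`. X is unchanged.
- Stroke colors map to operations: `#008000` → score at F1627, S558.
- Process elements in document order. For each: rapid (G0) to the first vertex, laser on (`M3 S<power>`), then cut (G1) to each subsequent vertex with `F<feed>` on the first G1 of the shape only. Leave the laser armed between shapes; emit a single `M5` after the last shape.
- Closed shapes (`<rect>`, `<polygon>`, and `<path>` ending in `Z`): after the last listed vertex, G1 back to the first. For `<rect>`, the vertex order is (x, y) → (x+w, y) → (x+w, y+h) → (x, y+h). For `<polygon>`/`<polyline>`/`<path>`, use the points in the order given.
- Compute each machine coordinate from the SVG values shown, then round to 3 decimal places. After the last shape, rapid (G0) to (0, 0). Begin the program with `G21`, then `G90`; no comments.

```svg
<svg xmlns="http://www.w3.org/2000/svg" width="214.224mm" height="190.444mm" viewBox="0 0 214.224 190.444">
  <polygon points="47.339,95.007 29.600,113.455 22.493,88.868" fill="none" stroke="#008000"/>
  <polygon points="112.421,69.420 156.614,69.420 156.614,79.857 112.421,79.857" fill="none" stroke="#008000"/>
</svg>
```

G21
G90
G0 X47.339 Y95.437
M3 S558
G1 X29.600 Y76.989 F1627
G1 X22.493 Y101.576
G1 X47.339 Y95.437
G0 X112.421 Y121.024
M3 S558
G1 X156.614 Y121.024 F1627
G1 X156.614 Y110.587
G1 X112.421 Y110.587
G1 X112.421 Y121.024
M5
G0 X0.000 Y0.000

Since the viewBox matches the mm dimensions, user units are millimetres directly. The only transform is the Y-flip y_m = 190.444 − y_svg.

Shape 1 is a regular polygon drawn with `<polygon>`. Its stroke #008000 means score at S558, F1627. After flipping Y the toolpath is (47.339,95.437) → (29.600,76.989) → (22.493,101.576) → (47.339,95.437), returning to the start.

Shape 2 is a rectangle drawn with `<polygon>`. Its stroke #008000 means score at S558, F1627. After flipping Y the toolpath is (112.421,121.024) → (156.614,121.024) → (156.614,110.587) → (112.421,110.587) → (112.421,121.024), returning to the start.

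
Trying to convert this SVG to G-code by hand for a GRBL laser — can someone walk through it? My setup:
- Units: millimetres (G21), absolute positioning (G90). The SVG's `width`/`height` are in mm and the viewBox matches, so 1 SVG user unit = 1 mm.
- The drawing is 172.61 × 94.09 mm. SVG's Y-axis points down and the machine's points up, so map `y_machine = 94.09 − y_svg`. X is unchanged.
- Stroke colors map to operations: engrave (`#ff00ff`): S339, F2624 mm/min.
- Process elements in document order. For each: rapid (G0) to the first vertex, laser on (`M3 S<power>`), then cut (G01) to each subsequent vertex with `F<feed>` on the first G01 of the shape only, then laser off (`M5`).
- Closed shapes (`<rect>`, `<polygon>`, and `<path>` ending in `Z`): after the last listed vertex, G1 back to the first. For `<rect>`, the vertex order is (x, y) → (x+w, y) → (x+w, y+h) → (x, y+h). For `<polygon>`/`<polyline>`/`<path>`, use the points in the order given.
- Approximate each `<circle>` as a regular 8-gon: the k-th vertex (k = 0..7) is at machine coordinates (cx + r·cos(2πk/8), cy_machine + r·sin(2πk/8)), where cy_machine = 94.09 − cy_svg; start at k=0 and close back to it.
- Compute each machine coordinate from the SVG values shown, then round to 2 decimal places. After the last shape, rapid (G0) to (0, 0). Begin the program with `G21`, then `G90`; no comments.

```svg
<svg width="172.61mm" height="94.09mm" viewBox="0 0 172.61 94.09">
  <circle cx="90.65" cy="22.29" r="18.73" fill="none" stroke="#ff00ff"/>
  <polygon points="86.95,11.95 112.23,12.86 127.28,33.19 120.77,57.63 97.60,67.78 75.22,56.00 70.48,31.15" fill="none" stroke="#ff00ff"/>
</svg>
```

viewBox `0 0 172.61 94.09` with mm width/height → 1 unit = 1 mm. Flip: y_m = 94.09 − y_svg.

**Shape 1** — `<circle>` circle, stroke `#ff00ff` → engrave (S339, F2624). Machine vertices: (109.38,71.80) → (103.89,85.04) → (90.65,90.53) → (77.41,85.04) → (71.92,71.80) → (77.41,58.56) → (90.65,53.07) → (103.89,58.56) → (109.38,71.80). Closed: final G1 returns to the first vertex.

**Shape 2** — `<polygon>` regular polygon, stroke `#ff00ff` → engrave (S339, F2624). Machine vertices: (86.95,82.14) → (112.23,81.23) → (127.28,60.90) → (120.77,36.46) → (97.60,26.31) → (75.22,38.09) → (70.48,62.94) → (86.95,82.14). Closed: final G1 returns to the first vertex.

G21
G90
G0 X109.38 Y71.80
M3 S339
G01 X103.89 Y85.04 F2624
G01 X90.65 Y90.53
G01 X77.41 Y85.04
G01 X71.92 Y71.80
G01 X77.41 Y58.56
G01 X90.65 Y53.07
G01 X103.89 Y58.56
G01 X109.38 Y71.80
M5
G0 X86.95 Y82.14
M3 S339
G01 X112.23 Y81.23 F2624
G01 X127.28 Y60.90
G01 X120.77 Y36.46
G01 X97.60 Y26.31
G01 X75.22 Y38.09
G01 X70.48 Y62.94
G01 X86.95 Y82.14
M5
G0 X0.00 Y0.00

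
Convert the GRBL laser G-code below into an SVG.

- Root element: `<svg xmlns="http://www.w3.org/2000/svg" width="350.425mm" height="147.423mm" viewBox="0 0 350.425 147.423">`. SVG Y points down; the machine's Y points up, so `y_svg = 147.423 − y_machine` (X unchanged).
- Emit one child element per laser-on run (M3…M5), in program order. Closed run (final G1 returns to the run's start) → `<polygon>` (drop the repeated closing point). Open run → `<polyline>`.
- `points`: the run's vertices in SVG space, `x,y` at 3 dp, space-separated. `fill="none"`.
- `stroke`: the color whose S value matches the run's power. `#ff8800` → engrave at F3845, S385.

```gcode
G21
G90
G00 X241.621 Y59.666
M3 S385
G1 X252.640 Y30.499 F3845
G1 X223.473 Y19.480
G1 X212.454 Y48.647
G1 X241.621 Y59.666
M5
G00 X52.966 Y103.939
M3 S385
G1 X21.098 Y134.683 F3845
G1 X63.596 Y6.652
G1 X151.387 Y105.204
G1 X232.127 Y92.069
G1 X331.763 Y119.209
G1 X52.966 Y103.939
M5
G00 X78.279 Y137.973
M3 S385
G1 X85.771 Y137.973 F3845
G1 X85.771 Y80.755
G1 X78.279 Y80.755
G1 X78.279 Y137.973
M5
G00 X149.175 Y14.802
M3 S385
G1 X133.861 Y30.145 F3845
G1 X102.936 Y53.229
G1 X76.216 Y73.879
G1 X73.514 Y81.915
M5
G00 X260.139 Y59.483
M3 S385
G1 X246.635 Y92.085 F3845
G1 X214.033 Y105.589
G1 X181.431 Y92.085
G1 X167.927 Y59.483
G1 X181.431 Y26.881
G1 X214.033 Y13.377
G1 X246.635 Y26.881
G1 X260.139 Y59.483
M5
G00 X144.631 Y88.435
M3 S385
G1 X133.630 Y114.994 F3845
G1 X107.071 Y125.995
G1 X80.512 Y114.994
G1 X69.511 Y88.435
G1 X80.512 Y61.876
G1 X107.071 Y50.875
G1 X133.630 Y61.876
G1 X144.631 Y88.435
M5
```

y_svg = 147.423 − y_m. Every run uses S385, so all elements get stroke `#ff8800` (engrave).

[1] closed run; points: 241.621,87.757 252.640,116.924 223.473,127.943 212.454,98.776

[2] closed run; points: 52.966,43.484 21.098,12.740 63.596,140.771 151.387,42.219 232.127,55.354 331.763,28.214

[3] closed run; points: 78.279,9.450 85.771,9.450 85.771,66.668 78.279,66.668

[4] open run; points: 149.175,132.621 133.861,117.278 102.936,94.194 76.216,73.544 73.514,65.508

[5] closed run; points: 260.139,87.940 246.635,55.338 214.033,41.834 181.431,55.338 167.927,87.940 181.431,120.542 214.033,134.046 246.635,120.542

[6] closed run; points: 144.631,58.988 133.630,32.429 107.071,21.428 80.512,32.429 69.511,58.988 80.512,85.547 107.071,96.548 133.630,85.547

<svg xmlns="http://www.w3.org/2000/svg" width="350.425mm" height="147.423mm" viewBox="0 0 350.425 147.423">
  <polygon points="241.621,87.757 252.640,116.924 223.473,127.943 212.454,98.776" fill="none" stroke="#ff8800"/>
  <polygon points="52.966,43.484 21.098,12.740 63.596,140.771 151.387,42.219 232.127,55.354 331.763,28.214" fill="none" stroke="#ff8800"/>
  <polygon points="78.279,9.450 85.771,9.450 85.771,66.668 78.279,66.668" fill="none" stroke="#ff8800"/>
  <polyline points="149.175,132.621 133.861,117.278 102.936,94.194 76.216,73.544 73.514,65.508" fill="none" stroke="#ff8800"/>
  <polygon points="260.139,87.940 246.635,55.338 214.033,41.834 181.431,55.338 167.927,87.940 181.431,120.542 214.033,134.046 246.635,120.542" fill="none" stroke="#ff8800"/>
  <polygon points="144.631,58.988 133.630,32.429 107.071,21.428 80.512,32.429 69.511,58.988 80.512,85.547 107.071,96.548 133.630,85.547" fill="none" stroke="#ff8800"/>
</svg>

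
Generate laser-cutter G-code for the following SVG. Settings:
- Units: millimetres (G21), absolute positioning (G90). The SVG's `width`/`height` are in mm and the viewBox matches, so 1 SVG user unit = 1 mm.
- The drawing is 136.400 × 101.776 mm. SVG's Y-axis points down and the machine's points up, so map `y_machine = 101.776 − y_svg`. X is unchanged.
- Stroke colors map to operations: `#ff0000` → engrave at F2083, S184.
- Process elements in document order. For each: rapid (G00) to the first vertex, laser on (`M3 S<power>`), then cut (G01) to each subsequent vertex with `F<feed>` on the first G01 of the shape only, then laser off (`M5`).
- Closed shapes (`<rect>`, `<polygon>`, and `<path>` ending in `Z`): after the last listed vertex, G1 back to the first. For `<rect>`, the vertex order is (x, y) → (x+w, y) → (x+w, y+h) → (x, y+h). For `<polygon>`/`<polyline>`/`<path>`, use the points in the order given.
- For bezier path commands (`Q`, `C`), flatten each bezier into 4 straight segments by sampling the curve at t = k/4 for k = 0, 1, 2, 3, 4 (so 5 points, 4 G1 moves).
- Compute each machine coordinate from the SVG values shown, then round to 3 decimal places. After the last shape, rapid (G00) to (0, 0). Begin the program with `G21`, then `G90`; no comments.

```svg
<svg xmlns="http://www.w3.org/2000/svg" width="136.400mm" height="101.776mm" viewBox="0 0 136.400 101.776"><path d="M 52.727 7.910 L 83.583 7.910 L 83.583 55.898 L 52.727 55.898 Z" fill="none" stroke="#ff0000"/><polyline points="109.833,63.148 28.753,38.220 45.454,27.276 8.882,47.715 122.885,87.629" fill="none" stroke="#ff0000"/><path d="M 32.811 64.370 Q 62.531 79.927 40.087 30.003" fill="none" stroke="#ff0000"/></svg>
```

1 u = 1 mm; y_m = 101.776 − y.

[1] `<path>` rectangle, #ff0000→engrave S184 F2083: (52.727,93.866) → (83.583,93.866) → (83.583,45.878) → (52.727,45.878) → (52.727,93.866) (closed)

[2] `<polyline>` open polyline, #ff0000→engrave S184 F2083: (109.833,38.628) → (28.753,63.556) → (45.454,74.500) → (8.882,54.061) → (122.885,14.147)

[3] `<path>` quadratic bezier, #ff0000→engrave S184 F2083: (32.811,37.406) → (44.411,33.720) → (49.490,38.219) → (48.049,50.904) → (40.087,71.773)

G21
G90
G00 X52.727 Y93.866
M3 S184
G01 X83.583 Y93.866 F2083
G01 X83.583 Y45.878
G01 X52.727 Y45.878
G01 X52.727 Y93.866
M5
G00 X109.833 Y38.628
M3 S184
G01 X28.753 Y63.556 F2083
G01 X45.454 Y74.500
G01 X8.882 Y54.061
G01 X122.885 Y14.147
M5
G00 X32.811 Y37.406
M3 S184
G01 X44.411 Y33.720 F2083
G01 X49.490 Y38.219
G01 X48.049 Y50.904
G01 X40.087 Y71.773
M5
G00 X0.000 Y0.000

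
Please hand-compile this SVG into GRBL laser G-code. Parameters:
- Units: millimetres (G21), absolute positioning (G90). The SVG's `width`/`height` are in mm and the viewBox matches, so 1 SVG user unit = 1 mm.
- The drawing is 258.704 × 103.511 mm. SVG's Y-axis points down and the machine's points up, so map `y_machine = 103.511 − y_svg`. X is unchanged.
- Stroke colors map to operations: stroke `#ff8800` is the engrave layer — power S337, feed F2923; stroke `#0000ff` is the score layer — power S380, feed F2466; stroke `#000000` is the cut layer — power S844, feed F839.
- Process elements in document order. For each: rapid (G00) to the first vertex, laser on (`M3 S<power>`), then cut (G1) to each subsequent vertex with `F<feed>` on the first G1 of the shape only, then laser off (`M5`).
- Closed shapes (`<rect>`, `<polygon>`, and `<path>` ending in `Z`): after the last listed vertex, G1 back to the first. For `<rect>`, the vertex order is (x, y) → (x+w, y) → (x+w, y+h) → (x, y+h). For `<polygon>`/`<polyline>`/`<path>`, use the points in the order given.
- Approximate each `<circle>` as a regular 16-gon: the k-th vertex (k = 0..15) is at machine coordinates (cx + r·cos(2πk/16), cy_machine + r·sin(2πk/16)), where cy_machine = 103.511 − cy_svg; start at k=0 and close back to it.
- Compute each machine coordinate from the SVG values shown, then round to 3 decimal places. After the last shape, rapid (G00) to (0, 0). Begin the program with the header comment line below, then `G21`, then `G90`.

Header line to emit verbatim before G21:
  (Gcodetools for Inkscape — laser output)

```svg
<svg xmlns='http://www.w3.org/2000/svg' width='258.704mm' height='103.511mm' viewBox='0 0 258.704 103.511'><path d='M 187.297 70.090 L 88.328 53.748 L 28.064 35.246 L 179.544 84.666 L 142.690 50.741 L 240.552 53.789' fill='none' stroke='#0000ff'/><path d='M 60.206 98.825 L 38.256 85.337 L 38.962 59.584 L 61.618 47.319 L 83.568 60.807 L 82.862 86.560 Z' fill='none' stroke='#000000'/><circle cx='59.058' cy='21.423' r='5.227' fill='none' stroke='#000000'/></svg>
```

(Gcodetools for Inkscape — laser output)
G21
G90
G00 X187.297 Y33.421
M3 S380
G1 X88.328 Y49.763 F2466
G1 X28.064 Y68.265
G1 X179.544 Y18.845
G1 X142.690 Y52.770
G1 X240.552 Y49.722
M5
G00 X60.206 Y4.686
M3 S844
G1 X38.256 Y18.174 F839
G1 X38.962 Y43.927
G1 X61.618 Y56.192
G1 X83.568 Y42.704
G1 X82.862 Y16.951
G1 X60.206 Y4.686
M5
G00 X64.285 Y82.088
M3 S844
G1 X63.887 Y84.088 F839
G1 X62.754 Y85.784
G1 X61.058 Y86.917
G1 X59.058 Y87.315
G1 X57.058 Y86.917
G1 X55.362 Y85.784
G1 X54.229 Y84.088
G1 X53.831 Y82.088
G1 X54.229 Y80.088
G1 X55.362 Y78.392
G1 X57.058 Y77.259
G1 X59.058 Y76.861
G1 X61.058 Y77.259
G1 X62.754 Y78.392
G1 X63.887 Y80.088
G1 X64.285 Y82.088
M5
G00 X0.000 Y0.000

viewBox `0 0 258.704 103.511` with mm width/height → 1 unit = 1 mm. Flip: y_m = 103.511 − y_svg.

**Shape 1** — `<path>` open polyline, stroke `#0000ff` → score (S380, F2466). Machine vertices: (187.297,33.421) → (88.328,49.763) → (28.064,68.265) → (179.544,18.845) → (142.690,52.770) → (240.552,49.722). Open path.

**Shape 2** — `<path>` regular polygon, stroke `#000000` → cut (S844, F839). Machine vertices: (60.206,4.686) → (38.256,18.174) → (38.962,43.927) → (61.618,56.192) → (83.568,42.704) → (82.862,16.951) → (60.206,4.686). Closed: final G1 returns to the first vertex.

**Shape 3** — `<circle>` circle, stroke `#000000` → cut (S844, F839). Machine vertices: (64.285,82.088) → (63.887,84.088) → (62.754,85.784) → (61.058,86.917) → (59.058,87.315) → (57.058,86.917) → (55.362,85.784) → (54.229,84.088) → (53.831,82.088) → (54.229,80.088) → (55.362,78.392) → (57.058,77.259) → (59.058,76.861) → (61.058,77.259) → (62.754,78.392) → (63.887,80.088) → (64.285,82.088). Closed: final G1 returns to the first vertex.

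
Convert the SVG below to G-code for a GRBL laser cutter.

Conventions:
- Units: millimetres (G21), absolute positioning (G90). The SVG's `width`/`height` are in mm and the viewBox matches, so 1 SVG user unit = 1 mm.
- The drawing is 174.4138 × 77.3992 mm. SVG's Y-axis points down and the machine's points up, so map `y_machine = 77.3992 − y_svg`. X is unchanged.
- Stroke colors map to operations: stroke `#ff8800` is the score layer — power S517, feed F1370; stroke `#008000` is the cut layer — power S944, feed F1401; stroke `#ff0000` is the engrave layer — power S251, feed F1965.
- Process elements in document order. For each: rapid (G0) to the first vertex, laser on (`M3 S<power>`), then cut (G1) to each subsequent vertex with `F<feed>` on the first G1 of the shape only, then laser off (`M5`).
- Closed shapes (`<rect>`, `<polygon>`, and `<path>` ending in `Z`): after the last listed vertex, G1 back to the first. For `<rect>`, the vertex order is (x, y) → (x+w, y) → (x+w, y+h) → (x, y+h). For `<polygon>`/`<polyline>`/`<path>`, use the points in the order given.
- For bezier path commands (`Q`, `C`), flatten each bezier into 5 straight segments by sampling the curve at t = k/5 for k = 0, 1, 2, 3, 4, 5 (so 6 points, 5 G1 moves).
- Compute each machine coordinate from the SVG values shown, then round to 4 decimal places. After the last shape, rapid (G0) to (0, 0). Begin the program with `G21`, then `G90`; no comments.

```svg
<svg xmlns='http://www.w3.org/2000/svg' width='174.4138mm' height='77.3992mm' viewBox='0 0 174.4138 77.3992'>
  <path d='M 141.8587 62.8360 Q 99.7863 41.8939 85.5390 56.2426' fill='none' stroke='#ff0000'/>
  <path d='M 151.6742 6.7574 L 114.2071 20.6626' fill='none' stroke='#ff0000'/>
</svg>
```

G21
G90
G0 X141.8587 Y14.5632
M3 S251
G1 X126.1427 Y21.5284 F1965
G1 X112.6528 Y25.6704
G1 X101.3889 Y26.9890
G1 X92.3509 Y25.4844
G1 X85.5390 Y21.1566
M5
G0 X151.6742 Y70.6418
M3 S251
G1 X114.2071 Y56.7366 F1965
M5
G0 X0.0000 Y0.0000

1 u = 1 mm; y_m = 77.3992 − y.

[1] `<path>` quadratic bezier, #ff0000→engrave S251 F1965: (141.8587,14.5632) → (126.1427,21.5284) → (112.6528,25.6704) → (101.3889,26.9890) → (92.3509,25.4844) → (85.5390,21.1566)

[2] `<path>` line segment, #ff0000→engrave S251 F1965: (151.6742,70.6418) → (114.2071,56.7366)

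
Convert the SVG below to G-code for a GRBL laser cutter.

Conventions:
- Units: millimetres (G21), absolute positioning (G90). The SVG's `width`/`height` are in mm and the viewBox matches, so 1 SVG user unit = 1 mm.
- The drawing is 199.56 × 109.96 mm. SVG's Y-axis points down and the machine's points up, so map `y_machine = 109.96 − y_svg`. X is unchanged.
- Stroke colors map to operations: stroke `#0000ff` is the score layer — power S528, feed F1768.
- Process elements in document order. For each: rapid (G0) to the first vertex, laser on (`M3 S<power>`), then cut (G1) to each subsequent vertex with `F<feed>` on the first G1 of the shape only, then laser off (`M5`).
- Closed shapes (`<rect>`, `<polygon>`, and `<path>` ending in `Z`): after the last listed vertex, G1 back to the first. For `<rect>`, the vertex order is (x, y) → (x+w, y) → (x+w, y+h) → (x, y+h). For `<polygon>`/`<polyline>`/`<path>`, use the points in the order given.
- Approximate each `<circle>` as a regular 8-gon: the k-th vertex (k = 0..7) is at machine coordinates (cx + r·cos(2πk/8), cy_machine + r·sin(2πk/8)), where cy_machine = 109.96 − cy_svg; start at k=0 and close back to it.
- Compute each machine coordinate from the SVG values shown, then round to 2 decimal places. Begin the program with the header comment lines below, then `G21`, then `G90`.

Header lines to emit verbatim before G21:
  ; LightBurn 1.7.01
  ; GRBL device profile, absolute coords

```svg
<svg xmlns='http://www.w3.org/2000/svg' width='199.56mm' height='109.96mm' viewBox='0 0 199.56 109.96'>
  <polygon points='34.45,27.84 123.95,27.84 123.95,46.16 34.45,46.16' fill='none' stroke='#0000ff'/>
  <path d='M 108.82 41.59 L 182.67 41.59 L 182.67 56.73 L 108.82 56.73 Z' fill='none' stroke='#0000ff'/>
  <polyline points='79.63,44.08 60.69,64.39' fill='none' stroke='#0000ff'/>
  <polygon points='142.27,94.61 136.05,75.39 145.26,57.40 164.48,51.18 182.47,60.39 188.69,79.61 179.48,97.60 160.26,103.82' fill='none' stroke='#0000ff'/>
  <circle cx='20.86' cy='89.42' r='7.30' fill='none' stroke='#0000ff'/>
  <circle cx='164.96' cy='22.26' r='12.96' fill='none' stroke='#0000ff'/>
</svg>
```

; LightBurn 1.7.01
; GRBL device profile, absolute coords
G21
G90
G0 X34.45 Y82.12
M3 S528
G1 X123.95 Y82.12 F1768
G1 X123.95 Y63.80
G1 X34.45 Y63.80
G1 X34.45 Y82.12
M5
G0 X108.82 Y68.37
M3 S528
G1 X182.67 Y68.37 F1768
G1 X182.67 Y53.23
G1 X108.82 Y53.23
G1 X108.82 Y68.37
M5
G0 X79.63 Y65.88
M3 S528
G1 X60.69 Y45.57 F1768
M5
G0 X142.27 Y15.35
M3 S528
G1 X136.05 Y34.57 F1768
G1 X145.26 Y52.56
G1 X164.48 Y58.78
G1 X182.47 Y49.57
G1 X188.69 Y30.35
G1 X179.48 Y12.36
G1 X160.26 Y6.14
G1 X142.27 Y15.35
M5
G0 X28.16 Y20.54
M3 S528
G1 X26.02 Y25.70 F1768
G1 X20.86 Y27.84
G1 X15.70 Y25.70
G1 X13.56 Y20.54
G1 X15.70 Y15.38
G1 X20.86 Y13.24
G1 X26.02 Y15.38
G1 X28.16 Y20.54
M5
G0 X177.92 Y87.70
M3 S528
G1 X174.12 Y96.86 F1768
G1 X164.96 Y100.66
G1 X155.80 Y96.86
G1 X152.00 Y87.70
G1 X155.80 Y78.54
G1 X164.96 Y74.74
G1 X174.12 Y78.54
G1 X177.92 Y87.70
M5

1 u = 1 mm; y_m = 109.96 − y.

[1] `<polygon>` rectangle, #0000ff→score S528 F1768: (34.45,82.12) → (123.95,82.12) → (123.95,63.80) → (34.45,63.80) → (34.45,82.12) (closed)

[2] `<path>` rectangle, #0000ff→score S528 F1768: (108.82,68.37) → (182.67,68.37) → (182.67,53.23) → (108.82,53.23) → (108.82,68.37) (closed)

[3] `<polyline>` line segment, #0000ff→score S528 F1768: (79.63,65.88) → (60.69,45.57)

[4] `<polygon>` regular polygon, #0000ff→score S528 F1768: (142.27,15.35) → (136.05,34.57) → (145.26,52.56) → (164.48,58.78) → (182.47,49.57) → (188.69,30.35) → (179.48,12.36) → (160.26,6.14) → (142.27,15.35) (closed)

[5] `<circle>` circle, #0000ff→score S528 F1768: (28.16,20.54) → (26.02,25.70) → (20.86,27.84) → (15.70,25.70) → (13.56,20.54) → (15.70,15.38) → (20.86,13.24) → (26.02,15.38) → (28.16,20.54) (closed)

[6] `<circle>` circle, #0000ff→score S528 F1768: (177.92,87.70) → (174.12,96.86) → (164.96,100.66) → (155.80,96.86) → (152.00,87.70) → (155.80,78.54) → (164.96,74.74) → (174.12,78.54) → (177.92,87.70) (closed)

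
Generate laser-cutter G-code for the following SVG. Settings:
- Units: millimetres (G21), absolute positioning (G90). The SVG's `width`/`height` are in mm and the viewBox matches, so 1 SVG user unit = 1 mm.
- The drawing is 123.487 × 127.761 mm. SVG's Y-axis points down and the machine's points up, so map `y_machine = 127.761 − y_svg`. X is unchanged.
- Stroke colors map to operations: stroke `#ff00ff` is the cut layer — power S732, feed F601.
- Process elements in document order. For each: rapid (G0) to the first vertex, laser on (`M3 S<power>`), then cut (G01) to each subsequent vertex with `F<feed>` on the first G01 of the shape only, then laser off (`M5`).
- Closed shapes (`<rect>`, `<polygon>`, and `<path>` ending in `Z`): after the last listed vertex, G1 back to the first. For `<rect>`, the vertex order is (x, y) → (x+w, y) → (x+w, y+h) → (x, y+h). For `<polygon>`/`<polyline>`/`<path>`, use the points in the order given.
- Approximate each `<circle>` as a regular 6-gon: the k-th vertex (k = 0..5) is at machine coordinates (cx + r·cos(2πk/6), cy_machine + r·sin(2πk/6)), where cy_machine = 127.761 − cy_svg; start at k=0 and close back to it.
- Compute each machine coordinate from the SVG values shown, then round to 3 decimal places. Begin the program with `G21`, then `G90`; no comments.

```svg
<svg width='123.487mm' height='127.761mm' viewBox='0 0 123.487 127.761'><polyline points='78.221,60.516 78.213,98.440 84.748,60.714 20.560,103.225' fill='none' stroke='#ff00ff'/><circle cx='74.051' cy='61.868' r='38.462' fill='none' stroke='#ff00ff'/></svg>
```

G21
G90
G0 X78.221 Y67.245
M3 S732
G01 X78.213 Y29.321 F601
G01 X84.748 Y67.047
G01 X20.560 Y24.536
M5
G0 X112.513 Y65.893
M3 S732
G01 X93.282 Y99.202 F601
G01 X54.820 Y99.202
G01 X35.589 Y65.893
G01 X54.820 Y32.584
G01 X93.282 Y32.584
G01 X112.513 Y65.893
M5

Since the viewBox matches the mm dimensions, user units are millimetres directly. The only transform is the Y-flip y_m = 127.761 − y_svg.

Shape 1 is a open polyline drawn with `<polyline>`. Its stroke #ff00ff means cut at S732, F601. After flipping Y the toolpath is (78.221,67.245) → (78.213,29.321) → (84.748,67.047) → (20.560,24.536).

Shape 2 is a circle drawn with `<circle>`. Its stroke #ff00ff means cut at S732, F601. After flipping Y the toolpath is (112.513,65.893) → (93.282,99.202) → (54.820,99.202) → (35.589,65.893) → (54.820,32.584) → (93.282,32.584) → (112.513,65.893), returning to the start.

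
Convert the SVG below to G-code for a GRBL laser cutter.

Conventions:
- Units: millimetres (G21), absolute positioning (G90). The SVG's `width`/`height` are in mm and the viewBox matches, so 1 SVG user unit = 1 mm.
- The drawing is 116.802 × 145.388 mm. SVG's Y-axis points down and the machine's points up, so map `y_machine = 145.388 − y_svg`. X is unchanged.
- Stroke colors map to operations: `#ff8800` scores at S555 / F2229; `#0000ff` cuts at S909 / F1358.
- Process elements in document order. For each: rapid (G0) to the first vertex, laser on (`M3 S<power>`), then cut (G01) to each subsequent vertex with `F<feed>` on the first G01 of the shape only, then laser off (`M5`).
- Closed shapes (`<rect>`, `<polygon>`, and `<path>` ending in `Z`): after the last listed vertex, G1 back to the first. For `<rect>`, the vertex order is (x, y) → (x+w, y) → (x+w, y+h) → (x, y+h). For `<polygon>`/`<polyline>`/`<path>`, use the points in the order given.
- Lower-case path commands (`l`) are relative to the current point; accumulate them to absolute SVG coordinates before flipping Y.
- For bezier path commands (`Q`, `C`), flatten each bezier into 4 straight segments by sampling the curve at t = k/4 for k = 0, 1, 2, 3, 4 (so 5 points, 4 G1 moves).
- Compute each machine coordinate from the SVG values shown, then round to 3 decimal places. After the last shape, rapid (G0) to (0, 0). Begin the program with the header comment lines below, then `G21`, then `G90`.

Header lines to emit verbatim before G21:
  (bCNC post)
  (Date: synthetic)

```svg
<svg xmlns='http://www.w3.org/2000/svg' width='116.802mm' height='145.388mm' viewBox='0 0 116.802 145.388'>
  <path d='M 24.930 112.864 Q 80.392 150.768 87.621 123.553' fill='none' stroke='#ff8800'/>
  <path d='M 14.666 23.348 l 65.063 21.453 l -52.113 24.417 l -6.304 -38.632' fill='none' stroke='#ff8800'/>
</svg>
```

1 u = 1 mm; y_m = 145.388 − y.

[1] `<path>` quadratic bezier, #ff8800→score S555 F2229: (24.930,32.524) → (49.646,17.642) → (68.334,10.900) → (80.992,12.297) → (87.621,21.835)

[2] `<path>` open polyline, #ff8800→score S555 F2229: (14.666,122.040) → (79.729,100.587) → (27.616,76.170) → (21.312,114.802)

(bCNC post)
(Date: synthetic)
G21
G90
G0 X24.930 Y32.524
M3 S555
G01 X49.646 Y17.642 F2229
G01 X68.334 Y10.900
G01 X80.992 Y12.297
G01 X87.621 Y21.835
M5
G0 X14.666 Y122.040
M3 S555
G01 X79.729 Y100.587 F2229
G01 X27.616 Y76.170
G01 X21.312 Y114.802
M5
G0 X0.000 Y0.000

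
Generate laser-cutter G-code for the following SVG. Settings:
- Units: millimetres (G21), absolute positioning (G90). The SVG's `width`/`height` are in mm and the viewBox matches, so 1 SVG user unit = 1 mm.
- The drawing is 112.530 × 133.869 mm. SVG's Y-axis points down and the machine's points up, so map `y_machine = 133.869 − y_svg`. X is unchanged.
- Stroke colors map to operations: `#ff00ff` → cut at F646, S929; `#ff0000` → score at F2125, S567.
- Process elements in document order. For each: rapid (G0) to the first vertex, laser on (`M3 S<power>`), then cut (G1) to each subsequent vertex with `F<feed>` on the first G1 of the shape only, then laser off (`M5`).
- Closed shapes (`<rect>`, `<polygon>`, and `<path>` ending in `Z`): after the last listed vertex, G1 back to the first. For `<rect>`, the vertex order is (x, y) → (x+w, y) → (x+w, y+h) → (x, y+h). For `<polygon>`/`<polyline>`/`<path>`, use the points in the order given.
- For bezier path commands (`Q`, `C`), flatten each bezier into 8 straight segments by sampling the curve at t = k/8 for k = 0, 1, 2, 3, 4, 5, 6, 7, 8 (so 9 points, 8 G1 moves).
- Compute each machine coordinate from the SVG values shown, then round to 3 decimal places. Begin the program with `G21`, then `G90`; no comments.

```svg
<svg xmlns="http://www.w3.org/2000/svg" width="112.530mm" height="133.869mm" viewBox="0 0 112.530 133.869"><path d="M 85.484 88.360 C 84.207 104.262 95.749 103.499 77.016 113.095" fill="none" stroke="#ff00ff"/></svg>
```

viewBox `0 0 112.530 133.869` with mm width/height → 1 unit = 1 mm. Flip: y_m = 133.869 − y_svg.

**Shape 1** — `<path>` cubic bezier, stroke `#ff00ff` → cut (S929, F646). Control points (SVG): P0=(85.484,88.360), P1=(84.207,104.262), P2=(95.749,103.499), P3=(77.016,113.095); sampled at t=k/8. Machine vertices: (85.484,45.509) → (85.522,40.274) → (86.256,36.285) → (87.183,33.225) → (87.796,30.777) → (87.591,28.624) → (86.063,26.451) → (82.706,23.940) → (77.016,20.774). Open path.

G21
G90
G0 X85.484 Y45.509
M3 S929
G1 X85.522 Y40.274 F646
G1 X86.256 Y36.285
G1 X87.183 Y33.225
G1 X87.796 Y30.777
G1 X87.591 Y28.624
G1 X86.063 Y26.451
G1 X82.706 Y23.940
G1 X77.016 Y20.774
M5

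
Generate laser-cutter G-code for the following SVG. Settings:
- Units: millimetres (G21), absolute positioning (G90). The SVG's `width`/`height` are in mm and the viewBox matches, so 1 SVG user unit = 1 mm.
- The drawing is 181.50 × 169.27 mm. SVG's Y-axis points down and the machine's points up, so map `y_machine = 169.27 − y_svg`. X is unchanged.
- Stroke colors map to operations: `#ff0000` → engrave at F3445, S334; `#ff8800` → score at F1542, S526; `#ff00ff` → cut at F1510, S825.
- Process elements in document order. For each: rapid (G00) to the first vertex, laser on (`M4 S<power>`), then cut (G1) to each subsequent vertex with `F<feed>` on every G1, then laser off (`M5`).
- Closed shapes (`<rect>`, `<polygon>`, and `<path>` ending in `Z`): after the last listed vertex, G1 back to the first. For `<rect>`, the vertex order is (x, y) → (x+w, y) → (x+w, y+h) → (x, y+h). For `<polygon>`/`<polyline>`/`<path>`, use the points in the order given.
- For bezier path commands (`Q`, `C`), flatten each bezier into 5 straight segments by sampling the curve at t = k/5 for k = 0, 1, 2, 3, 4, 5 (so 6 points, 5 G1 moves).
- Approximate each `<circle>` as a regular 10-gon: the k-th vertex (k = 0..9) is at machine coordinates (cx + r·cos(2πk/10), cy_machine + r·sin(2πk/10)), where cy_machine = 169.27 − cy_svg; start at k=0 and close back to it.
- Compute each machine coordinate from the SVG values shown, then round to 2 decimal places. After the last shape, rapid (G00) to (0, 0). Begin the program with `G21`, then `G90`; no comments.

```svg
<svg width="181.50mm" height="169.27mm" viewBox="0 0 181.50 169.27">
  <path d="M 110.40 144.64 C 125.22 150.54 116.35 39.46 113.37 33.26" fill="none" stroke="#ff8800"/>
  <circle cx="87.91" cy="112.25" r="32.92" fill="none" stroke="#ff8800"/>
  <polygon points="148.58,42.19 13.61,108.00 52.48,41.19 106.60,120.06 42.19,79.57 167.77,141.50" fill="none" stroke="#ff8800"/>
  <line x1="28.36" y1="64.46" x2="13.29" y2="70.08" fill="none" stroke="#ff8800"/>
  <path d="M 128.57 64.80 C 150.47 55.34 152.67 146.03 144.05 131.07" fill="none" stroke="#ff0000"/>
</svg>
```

G21
G90
G00 X110.40 Y24.63
M4 S526
G1 X116.69 Y33.35 F1542
G1 X118.71 Y59.50 F1542
G1 X117.88 Y92.43 F1542
G1 X115.63 Y121.48 F1542
G1 X113.37 Y136.01 F1542
M5
G00 X120.83 Y57.02
M4 S526
G1 X114.54 Y76.37 F1542
G1 X98.08 Y88.33 F1542
G1 X77.74 Y88.33 F1542
G1 X61.28 Y76.37 F1542
G1 X54.99 Y57.02 F1542
G1 X61.28 Y37.67 F1542
G1 X77.74 Y25.71 F1542
G1 X98.08 Y25.71 F1542
G1 X114.54 Y37.67 F1542
G1 X120.83 Y57.02 F1542
M5
G00 X148.58 Y127.08
M4 S526
G1 X13.61 Y61.27 F1542
G1 X52.48 Y128.08 F1542
G1 X106.60 Y49.21 F1542
G1 X42.19 Y89.70 F1542
G1 X167.77 Y27.77 F1542
G1 X148.58 Y127.08 F1542
M5
G00 X28.36 Y104.81
M4 S526
G1 X13.29 Y99.19 F1542
M5
G00 X128.57 Y104.47
M4 S334
G1 X139.42 Y99.77 F3445
G1 X145.96 Y80.92 F3445
G1 X148.63 Y57.79 F3445
G1 X147.85 Y40.26 F3445
G1 X144.05 Y38.20 F3445
M5
G00 X0.00 Y0.00

1 u = 1 mm; y_m = 169.27 − y.

[1] `<path>` cubic bezier, #ff8800→score S526 F1542: (110.40,24.63) → (116.69,33.35) → (118.71,59.50) → (117.88,92.43) → (115.63,121.48) → (113.37,136.01)

[2] `<circle>` circle, #ff8800→score S526 F1542: (120.83,57.02) → (114.54,76.37) → (98.08,88.33) → (77.74,88.33) → (61.28,76.37) → (54.99,57.02) → (61.28,37.67) → (77.74,25.71) → (98.08,25.71) → (114.54,37.67) → (120.83,57.02) (closed)

[3] `<polygon>` closed polygon, #ff8800→score S526 F1542: (148.58,127.08) → (13.61,61.27) → (52.48,128.08) → (106.60,49.21) → (42.19,89.70) → (167.77,27.77) → (148.58,127.08) (closed)

[4] `<line>` line segment, #ff8800→score S526 F1542: (28.36,104.81) → (13.29,99.19)

[5] `<path>` cubic bezier, #ff0000→engrave S334 F3445: (128.57,104.47) → (139.42,99.77) → (145.96,80.92) → (148.63,57.79) → (147.85,40.26) → (144.05,38.20)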